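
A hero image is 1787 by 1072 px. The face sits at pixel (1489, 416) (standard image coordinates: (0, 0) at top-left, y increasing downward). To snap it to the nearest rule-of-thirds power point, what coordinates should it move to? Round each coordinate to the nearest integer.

Third lines: x ∈ {596, 1191}, y ∈ {357, 715}.
1489 is closer to x = 1191; 416 is closer to y = 357.
So the nearest intersection is the upper-right power point.

x = 1191 px, y = 357 px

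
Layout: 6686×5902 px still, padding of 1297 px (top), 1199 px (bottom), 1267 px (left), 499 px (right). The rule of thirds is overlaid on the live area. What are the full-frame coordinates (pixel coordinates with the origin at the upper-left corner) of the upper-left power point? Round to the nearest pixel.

(2907, 2432)

Content width = 6686 − 1267 − 499 = 4920 px; content height = 5902 − 1297 − 1199 = 3406 px.
Upper-left is one-third across and one-third down within the live area.
x = 1267 + 1 × 4920/3 = 1267 + 1640.00 ≈ 2907
y = 1297 + 1 × 3406/3 = 1297 + 1135.33 ≈ 2432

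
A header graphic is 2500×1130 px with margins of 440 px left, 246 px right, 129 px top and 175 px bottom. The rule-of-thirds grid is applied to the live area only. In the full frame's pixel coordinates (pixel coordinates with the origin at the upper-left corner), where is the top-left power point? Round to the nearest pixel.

(1045, 404)

Content width = 2500 − 440 − 246 = 1814 px; content height = 1130 − 129 − 175 = 826 px.
Top-left is one-third across and one-third down within the live area.
x = 440 + 1 × 1814/3 = 440 + 604.67 ≈ 1045
y = 129 + 1 × 826/3 = 129 + 275.33 ≈ 404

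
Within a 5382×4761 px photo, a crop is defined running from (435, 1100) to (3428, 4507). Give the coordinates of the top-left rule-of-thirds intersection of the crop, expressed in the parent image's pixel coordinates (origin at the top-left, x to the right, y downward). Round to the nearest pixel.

Crop width = 3428 − 435 = 2993 px; one third is 997.67 px.
Crop height = 4507 − 1100 = 3407 px; one third is 1135.67 px.
The top-left point is one-third across and one-third down within the crop:
x = 435 + 1 × 997.67 ≈ 1433; y = 1100 + 1 × 1135.67 ≈ 2236.

x = 1433 px, y = 2236 px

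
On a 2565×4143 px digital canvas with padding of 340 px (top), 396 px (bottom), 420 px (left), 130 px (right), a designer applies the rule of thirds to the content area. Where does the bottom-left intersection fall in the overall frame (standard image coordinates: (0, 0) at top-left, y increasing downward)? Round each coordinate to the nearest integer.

Content width = 2565 − 420 − 130 = 2015 px; content height = 4143 − 340 − 396 = 3407 px.
Bottom-left is one-third across and two-thirds down within the content area.
x = 420 + 1 × 2015/3 = 420 + 671.67 ≈ 1092
y = 340 + 2 × 3407/3 = 340 + 2271.33 ≈ 2611

(1092, 2611)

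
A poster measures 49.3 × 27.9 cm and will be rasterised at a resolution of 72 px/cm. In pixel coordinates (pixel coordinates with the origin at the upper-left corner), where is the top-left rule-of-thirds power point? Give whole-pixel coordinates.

x = 1183 px, y = 670 px

In pixels the canvas is 49.3 × 72 = 3549.6 wide and 27.9 × 72 = 2008.8 tall.
The top-left point is one-third across and one-third down:
x = 1 × 3549.6/3 ≈ 1183; y = 1 × 2008.8/3 ≈ 670.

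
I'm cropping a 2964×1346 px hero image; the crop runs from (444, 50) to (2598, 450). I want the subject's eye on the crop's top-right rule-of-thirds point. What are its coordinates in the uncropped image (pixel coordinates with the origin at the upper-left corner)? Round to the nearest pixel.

Crop width = 2598 − 444 = 2154 px; one third is 718.00 px.
Crop height = 450 − 50 = 400 px; one third is 133.33 px.
The top-right point is two-thirds across and one-third down within the crop:
x = 444 + 2 × 718.00 ≈ 1880; y = 50 + 1 × 133.33 ≈ 183.

x = 1880 px, y = 183 px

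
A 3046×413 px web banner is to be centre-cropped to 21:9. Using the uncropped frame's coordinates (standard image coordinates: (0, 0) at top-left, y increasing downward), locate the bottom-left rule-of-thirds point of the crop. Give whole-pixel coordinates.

3046/413 > 21/9, so the 21:9 crop keeps the full height 413 and trims width to 413 × 21/9 = 963.67 px.
Left offset = (3046 − 963.67)/2 = 1041.17 px; top offset = 0.
Bottom-left is one-third across and two-thirds down within the crop:
x = 1041.17 + 1 × 963.67/3 ≈ 1362; y = 0.00 + 2 × 413.00/3 ≈ 275.

x = 1362 px, y = 275 px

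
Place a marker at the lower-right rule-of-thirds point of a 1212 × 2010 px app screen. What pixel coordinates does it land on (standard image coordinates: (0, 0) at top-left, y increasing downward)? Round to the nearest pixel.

The lower-right point sits two-thirds of the way across and two-thirds of the way down.
x = 2 × 1212/3 ≈ 808; y = 2 × 2010/3 ≈ 1340.

(808, 1340)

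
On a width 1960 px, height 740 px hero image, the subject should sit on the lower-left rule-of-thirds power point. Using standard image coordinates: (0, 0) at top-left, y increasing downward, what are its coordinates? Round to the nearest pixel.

The lower-left point sits one-third of the way across and two-thirds of the way down.
x = 1 × 1960/3 ≈ 653; y = 2 × 740/3 ≈ 493.

x = 653 px, y = 493 px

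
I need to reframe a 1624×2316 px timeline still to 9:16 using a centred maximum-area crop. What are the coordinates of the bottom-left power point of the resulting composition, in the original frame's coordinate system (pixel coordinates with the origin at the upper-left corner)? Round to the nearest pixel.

1624/2316 > 9/16, so the 9:16 crop keeps the full height 2316 and trims width to 2316 × 9/16 = 1302.75 px.
Left offset = (1624 − 1302.75)/2 = 160.62 px; top offset = 0.
Bottom-left is one-third across and two-thirds down within the crop:
x = 160.62 + 1 × 1302.75/3 ≈ 595; y = 0.00 + 2 × 2316.00/3 ≈ 1544.

(595, 1544)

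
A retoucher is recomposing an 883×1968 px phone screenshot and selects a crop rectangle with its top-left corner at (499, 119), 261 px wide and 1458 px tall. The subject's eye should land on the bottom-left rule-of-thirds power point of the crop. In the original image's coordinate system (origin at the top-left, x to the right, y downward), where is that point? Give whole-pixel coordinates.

One third of the crop width 261 is 87.00 px.
One third of the crop height 1458 is 486.00 px.
The bottom-left point is one-third across and two-thirds down within the crop:
x = 499 + 1 × 87.00 ≈ 586; y = 119 + 2 × 486.00 ≈ 1091.

x = 586 px, y = 1091 px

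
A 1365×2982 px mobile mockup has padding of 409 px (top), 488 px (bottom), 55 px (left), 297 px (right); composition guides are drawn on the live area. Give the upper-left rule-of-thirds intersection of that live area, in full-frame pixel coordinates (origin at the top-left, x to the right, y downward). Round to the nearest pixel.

x = 393 px, y = 1104 px

Content width = 1365 − 55 − 297 = 1013 px; content height = 2982 − 409 − 488 = 2085 px.
Upper-left is one-third across and one-third down within the live area.
x = 55 + 1 × 1013/3 = 55 + 337.67 ≈ 393
y = 409 + 1 × 2085/3 = 409 + 695.00 ≈ 1104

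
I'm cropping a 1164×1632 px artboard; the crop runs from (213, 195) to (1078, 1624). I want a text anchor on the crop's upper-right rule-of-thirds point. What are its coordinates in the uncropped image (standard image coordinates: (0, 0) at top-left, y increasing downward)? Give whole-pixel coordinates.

Crop width = 1078 − 213 = 865 px; one third is 288.33 px.
Crop height = 1624 − 195 = 1429 px; one third is 476.33 px.
The upper-right point is two-thirds across and one-third down within the crop:
x = 213 + 2 × 288.33 ≈ 790; y = 195 + 1 × 476.33 ≈ 671.

x = 790 px, y = 671 px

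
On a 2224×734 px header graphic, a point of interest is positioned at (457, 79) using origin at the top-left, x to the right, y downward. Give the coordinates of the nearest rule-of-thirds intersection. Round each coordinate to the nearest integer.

Third lines: x ∈ {741, 1483}, y ∈ {245, 489}.
457 is closer to x = 741; 79 is closer to y = 245.
So the nearest intersection is the upper-left power point.

(741, 245)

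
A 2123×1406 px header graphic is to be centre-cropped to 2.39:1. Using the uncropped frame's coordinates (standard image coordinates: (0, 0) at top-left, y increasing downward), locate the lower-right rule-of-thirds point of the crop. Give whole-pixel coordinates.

2123/1406 < 2.39/1, so the 2.39:1 crop keeps the full width 2123 and trims height to 2123 × 1/2.39 = 888.28 px.
Top offset = (1406 − 888.28)/2 = 258.86 px; left offset = 0.
Lower-right is two-thirds across and two-thirds down within the crop:
x = 0.00 + 2 × 2123.00/3 ≈ 1415; y = 258.86 + 2 × 888.28/3 ≈ 851.

(1415, 851)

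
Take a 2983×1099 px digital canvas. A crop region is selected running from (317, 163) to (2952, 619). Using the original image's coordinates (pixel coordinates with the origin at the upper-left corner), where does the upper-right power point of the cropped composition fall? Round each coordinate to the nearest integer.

x = 2074 px, y = 315 px

Crop width = 2952 − 317 = 2635 px; one third is 878.33 px.
Crop height = 619 − 163 = 456 px; one third is 152.00 px.
The upper-right point is two-thirds across and one-third down within the crop:
x = 317 + 2 × 878.33 ≈ 2074; y = 163 + 1 × 152.00 ≈ 315.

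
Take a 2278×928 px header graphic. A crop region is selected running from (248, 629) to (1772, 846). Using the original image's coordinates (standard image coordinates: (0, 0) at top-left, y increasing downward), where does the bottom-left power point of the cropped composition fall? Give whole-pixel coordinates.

(756, 774)

Crop width = 1772 − 248 = 1524 px; one third is 508.00 px.
Crop height = 846 − 629 = 217 px; one third is 72.33 px.
The bottom-left point is one-third across and two-thirds down within the crop:
x = 248 + 1 × 508.00 ≈ 756; y = 629 + 2 × 72.33 ≈ 774.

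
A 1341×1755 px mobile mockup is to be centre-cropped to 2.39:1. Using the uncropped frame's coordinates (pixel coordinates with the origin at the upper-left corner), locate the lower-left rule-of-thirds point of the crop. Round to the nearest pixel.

1341/1755 < 2.39/1, so the 2.39:1 crop keeps the full width 1341 and trims height to 1341 × 1/2.39 = 561.09 px.
Top offset = (1755 − 561.09)/2 = 596.96 px; left offset = 0.
Lower-left is one-third across and two-thirds down within the crop:
x = 0.00 + 1 × 1341.00/3 ≈ 447; y = 596.96 + 2 × 561.09/3 ≈ 971.

x = 447 px, y = 971 px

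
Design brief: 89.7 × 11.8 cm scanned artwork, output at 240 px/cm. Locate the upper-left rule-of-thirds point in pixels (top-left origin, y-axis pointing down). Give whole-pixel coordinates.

In pixels the canvas is 89.7 × 240 = 21528 wide and 11.8 × 240 = 2832 tall.
The upper-left point is one-third across and one-third down:
x = 1 × 21528/3 ≈ 7176; y = 1 × 2832/3 ≈ 944.

x = 7176 px, y = 944 px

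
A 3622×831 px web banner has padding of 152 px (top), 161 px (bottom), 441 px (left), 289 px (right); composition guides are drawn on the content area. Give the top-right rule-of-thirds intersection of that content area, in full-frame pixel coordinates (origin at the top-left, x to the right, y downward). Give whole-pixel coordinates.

x = 2369 px, y = 325 px

Content width = 3622 − 441 − 289 = 2892 px; content height = 831 − 152 − 161 = 518 px.
Top-right is two-thirds across and one-third down within the content area.
x = 441 + 2 × 2892/3 = 441 + 1928.00 ≈ 2369
y = 152 + 1 × 518/3 = 152 + 172.67 ≈ 325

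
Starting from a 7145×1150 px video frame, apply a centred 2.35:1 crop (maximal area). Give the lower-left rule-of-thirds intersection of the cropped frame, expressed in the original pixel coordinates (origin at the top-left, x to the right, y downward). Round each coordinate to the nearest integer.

x = 3122 px, y = 767 px

7145/1150 > 2.35/1, so the 2.35:1 crop keeps the full height 1150 and trims width to 1150 × 2.35/1 = 2702.50 px.
Left offset = (7145 − 2702.50)/2 = 2221.25 px; top offset = 0.
Lower-left is one-third across and two-thirds down within the crop:
x = 2221.25 + 1 × 2702.50/3 ≈ 3122; y = 0.00 + 2 × 1150.00/3 ≈ 767.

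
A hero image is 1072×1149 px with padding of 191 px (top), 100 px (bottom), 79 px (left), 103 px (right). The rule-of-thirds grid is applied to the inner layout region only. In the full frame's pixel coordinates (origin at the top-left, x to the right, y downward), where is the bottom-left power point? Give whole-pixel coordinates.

Content width = 1072 − 79 − 103 = 890 px; content height = 1149 − 191 − 100 = 858 px.
Bottom-left is one-third across and two-thirds down within the inner layout region.
x = 79 + 1 × 890/3 = 79 + 296.67 ≈ 376
y = 191 + 2 × 858/3 = 191 + 572.00 ≈ 763

(376, 763)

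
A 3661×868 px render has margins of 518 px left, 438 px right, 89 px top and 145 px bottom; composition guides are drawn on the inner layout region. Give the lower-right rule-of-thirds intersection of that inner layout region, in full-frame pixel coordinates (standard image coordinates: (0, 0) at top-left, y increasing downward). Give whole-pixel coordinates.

Content width = 3661 − 518 − 438 = 2705 px; content height = 868 − 89 − 145 = 634 px.
Lower-right is two-thirds across and two-thirds down within the inner layout region.
x = 518 + 2 × 2705/3 = 518 + 1803.33 ≈ 2321
y = 89 + 2 × 634/3 = 89 + 422.67 ≈ 512

(2321, 512)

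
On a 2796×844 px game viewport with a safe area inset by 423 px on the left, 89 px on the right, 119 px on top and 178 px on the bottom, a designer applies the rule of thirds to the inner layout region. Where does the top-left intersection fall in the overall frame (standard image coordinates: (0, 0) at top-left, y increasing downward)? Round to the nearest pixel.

Content width = 2796 − 423 − 89 = 2284 px; content height = 844 − 119 − 178 = 547 px.
Top-left is one-third across and one-third down within the inner layout region.
x = 423 + 1 × 2284/3 = 423 + 761.33 ≈ 1184
y = 119 + 1 × 547/3 = 119 + 182.33 ≈ 301

(1184, 301)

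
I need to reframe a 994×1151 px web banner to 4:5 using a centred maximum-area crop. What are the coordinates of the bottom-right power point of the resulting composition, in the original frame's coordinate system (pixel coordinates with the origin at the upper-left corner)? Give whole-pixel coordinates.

994/1151 > 4/5, so the 4:5 crop keeps the full height 1151 and trims width to 1151 × 4/5 = 920.80 px.
Left offset = (994 − 920.80)/2 = 36.60 px; top offset = 0.
Bottom-right is two-thirds across and two-thirds down within the crop:
x = 36.60 + 2 × 920.80/3 ≈ 650; y = 0.00 + 2 × 1151.00/3 ≈ 767.

x = 650 px, y = 767 px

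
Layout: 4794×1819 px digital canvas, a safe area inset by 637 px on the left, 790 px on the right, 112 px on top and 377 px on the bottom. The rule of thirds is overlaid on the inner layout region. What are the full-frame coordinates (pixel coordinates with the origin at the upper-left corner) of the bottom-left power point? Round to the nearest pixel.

(1759, 999)

Content width = 4794 − 637 − 790 = 3367 px; content height = 1819 − 112 − 377 = 1330 px.
Bottom-left is one-third across and two-thirds down within the inner layout region.
x = 637 + 1 × 3367/3 = 637 + 1122.33 ≈ 1759
y = 112 + 2 × 1330/3 = 112 + 886.67 ≈ 999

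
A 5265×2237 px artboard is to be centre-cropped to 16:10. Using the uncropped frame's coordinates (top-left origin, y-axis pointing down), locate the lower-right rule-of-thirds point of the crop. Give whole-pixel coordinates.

x = 3229 px, y = 1491 px

5265/2237 > 16/10, so the 16:10 crop keeps the full height 2237 and trims width to 2237 × 16/10 = 3579.20 px.
Left offset = (5265 − 3579.20)/2 = 842.90 px; top offset = 0.
Lower-right is two-thirds across and two-thirds down within the crop:
x = 842.90 + 2 × 3579.20/3 ≈ 3229; y = 0.00 + 2 × 2237.00/3 ≈ 1491.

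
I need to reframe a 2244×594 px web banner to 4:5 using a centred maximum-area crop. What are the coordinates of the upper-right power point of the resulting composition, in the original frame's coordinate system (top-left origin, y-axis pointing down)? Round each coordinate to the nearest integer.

(1201, 198)

2244/594 > 4/5, so the 4:5 crop keeps the full height 594 and trims width to 594 × 4/5 = 475.20 px.
Left offset = (2244 − 475.20)/2 = 884.40 px; top offset = 0.
Upper-right is two-thirds across and one-third down within the crop:
x = 884.40 + 2 × 475.20/3 ≈ 1201; y = 0.00 + 1 × 594.00/3 ≈ 198.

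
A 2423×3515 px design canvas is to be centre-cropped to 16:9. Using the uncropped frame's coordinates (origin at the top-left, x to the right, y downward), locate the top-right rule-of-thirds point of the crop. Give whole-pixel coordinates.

2423/3515 < 16/9, so the 16:9 crop keeps the full width 2423 and trims height to 2423 × 9/16 = 1362.94 px.
Top offset = (3515 − 1362.94)/2 = 1076.03 px; left offset = 0.
Top-right is two-thirds across and one-third down within the crop:
x = 0.00 + 2 × 2423.00/3 ≈ 1615; y = 1076.03 + 1 × 1362.94/3 ≈ 1530.

(1615, 1530)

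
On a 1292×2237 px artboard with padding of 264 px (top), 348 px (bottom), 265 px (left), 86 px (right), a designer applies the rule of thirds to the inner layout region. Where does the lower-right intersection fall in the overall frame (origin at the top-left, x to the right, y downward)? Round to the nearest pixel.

Content width = 1292 − 265 − 86 = 941 px; content height = 2237 − 264 − 348 = 1625 px.
Lower-right is two-thirds across and two-thirds down within the inner layout region.
x = 265 + 2 × 941/3 = 265 + 627.33 ≈ 892
y = 264 + 2 × 1625/3 = 264 + 1083.33 ≈ 1347

x = 892 px, y = 1347 px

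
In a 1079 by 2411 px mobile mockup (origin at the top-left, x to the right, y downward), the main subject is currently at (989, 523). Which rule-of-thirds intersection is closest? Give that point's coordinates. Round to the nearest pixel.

x = 719 px, y = 804 px

Third lines: x ∈ {360, 719}, y ∈ {804, 1607}.
989 is closer to x = 719; 523 is closer to y = 804.
So the nearest intersection is the upper-right power point.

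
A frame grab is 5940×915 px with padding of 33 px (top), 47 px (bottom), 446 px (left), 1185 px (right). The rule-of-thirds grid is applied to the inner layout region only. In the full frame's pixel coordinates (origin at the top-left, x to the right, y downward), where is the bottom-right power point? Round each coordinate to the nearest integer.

x = 3319 px, y = 590 px

Content width = 5940 − 446 − 1185 = 4309 px; content height = 915 − 33 − 47 = 835 px.
Bottom-right is two-thirds across and two-thirds down within the inner layout region.
x = 446 + 2 × 4309/3 = 446 + 2872.67 ≈ 3319
y = 33 + 2 × 835/3 = 33 + 556.67 ≈ 590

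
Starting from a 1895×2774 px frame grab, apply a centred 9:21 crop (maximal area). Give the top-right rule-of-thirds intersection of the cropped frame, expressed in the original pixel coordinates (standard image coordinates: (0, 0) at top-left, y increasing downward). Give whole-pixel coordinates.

x = 1146 px, y = 925 px

1895/2774 > 9/21, so the 9:21 crop keeps the full height 2774 and trims width to 2774 × 9/21 = 1188.86 px.
Left offset = (1895 − 1188.86)/2 = 353.07 px; top offset = 0.
Top-right is two-thirds across and one-third down within the crop:
x = 353.07 + 2 × 1188.86/3 ≈ 1146; y = 0.00 + 1 × 2774.00/3 ≈ 925.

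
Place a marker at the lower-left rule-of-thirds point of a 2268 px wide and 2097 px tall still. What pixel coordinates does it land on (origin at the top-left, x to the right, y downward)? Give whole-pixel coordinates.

The lower-left point sits one-third of the way across and two-thirds of the way down.
x = 1 × 2268/3 ≈ 756; y = 2 × 2097/3 ≈ 1398.

(756, 1398)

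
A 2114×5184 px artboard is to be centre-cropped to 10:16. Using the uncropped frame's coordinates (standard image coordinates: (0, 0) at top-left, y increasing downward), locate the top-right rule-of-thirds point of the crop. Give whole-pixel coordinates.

(1409, 2028)

2114/5184 < 10/16, so the 10:16 crop keeps the full width 2114 and trims height to 2114 × 16/10 = 3382.40 px.
Top offset = (5184 − 3382.40)/2 = 900.80 px; left offset = 0.
Top-right is two-thirds across and one-third down within the crop:
x = 0.00 + 2 × 2114.00/3 ≈ 1409; y = 900.80 + 1 × 3382.40/3 ≈ 2028.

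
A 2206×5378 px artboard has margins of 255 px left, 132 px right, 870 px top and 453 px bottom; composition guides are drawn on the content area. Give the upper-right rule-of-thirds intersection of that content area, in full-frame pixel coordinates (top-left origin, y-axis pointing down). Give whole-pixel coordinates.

Content width = 2206 − 255 − 132 = 1819 px; content height = 5378 − 870 − 453 = 4055 px.
Upper-right is two-thirds across and one-third down within the content area.
x = 255 + 2 × 1819/3 = 255 + 1212.67 ≈ 1468
y = 870 + 1 × 4055/3 = 870 + 1351.67 ≈ 2222

(1468, 2222)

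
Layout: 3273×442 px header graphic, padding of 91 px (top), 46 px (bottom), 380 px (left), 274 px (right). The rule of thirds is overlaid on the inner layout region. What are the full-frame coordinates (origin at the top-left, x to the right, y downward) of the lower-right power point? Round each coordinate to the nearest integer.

Content width = 3273 − 380 − 274 = 2619 px; content height = 442 − 91 − 46 = 305 px.
Lower-right is two-thirds across and two-thirds down within the inner layout region.
x = 380 + 2 × 2619/3 = 380 + 1746.00 ≈ 2126
y = 91 + 2 × 305/3 = 91 + 203.33 ≈ 294

x = 2126 px, y = 294 px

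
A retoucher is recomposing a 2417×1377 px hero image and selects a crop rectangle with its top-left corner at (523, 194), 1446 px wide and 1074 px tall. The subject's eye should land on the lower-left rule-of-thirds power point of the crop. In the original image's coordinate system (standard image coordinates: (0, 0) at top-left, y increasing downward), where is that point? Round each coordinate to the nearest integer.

One third of the crop width 1446 is 482.00 px.
One third of the crop height 1074 is 358.00 px.
The lower-left point is one-third across and two-thirds down within the crop:
x = 523 + 1 × 482.00 ≈ 1005; y = 194 + 2 × 358.00 ≈ 910.

x = 1005 px, y = 910 px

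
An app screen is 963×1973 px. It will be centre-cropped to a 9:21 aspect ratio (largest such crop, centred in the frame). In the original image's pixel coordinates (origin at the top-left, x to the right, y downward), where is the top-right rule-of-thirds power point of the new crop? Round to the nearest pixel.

963/1973 > 9/21, so the 9:21 crop keeps the full height 1973 and trims width to 1973 × 9/21 = 845.57 px.
Left offset = (963 − 845.57)/2 = 58.71 px; top offset = 0.
Top-right is two-thirds across and one-third down within the crop:
x = 58.71 + 2 × 845.57/3 ≈ 622; y = 0.00 + 1 × 1973.00/3 ≈ 658.

(622, 658)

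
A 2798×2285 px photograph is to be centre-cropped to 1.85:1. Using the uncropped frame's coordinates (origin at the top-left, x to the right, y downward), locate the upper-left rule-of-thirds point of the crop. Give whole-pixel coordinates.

(933, 890)

2798/2285 < 1.85/1, so the 1.85:1 crop keeps the full width 2798 and trims height to 2798 × 1/1.85 = 1512.43 px.
Top offset = (2285 − 1512.43)/2 = 386.28 px; left offset = 0.
Upper-left is one-third across and one-third down within the crop:
x = 0.00 + 1 × 2798.00/3 ≈ 933; y = 386.28 + 1 × 1512.43/3 ≈ 890.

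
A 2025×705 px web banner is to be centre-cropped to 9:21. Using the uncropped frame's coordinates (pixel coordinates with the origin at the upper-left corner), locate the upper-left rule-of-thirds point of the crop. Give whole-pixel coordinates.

x = 962 px, y = 235 px

2025/705 > 9/21, so the 9:21 crop keeps the full height 705 and trims width to 705 × 9/21 = 302.14 px.
Left offset = (2025 − 302.14)/2 = 861.43 px; top offset = 0.
Upper-left is one-third across and one-third down within the crop:
x = 861.43 + 1 × 302.14/3 ≈ 962; y = 0.00 + 1 × 705.00/3 ≈ 235.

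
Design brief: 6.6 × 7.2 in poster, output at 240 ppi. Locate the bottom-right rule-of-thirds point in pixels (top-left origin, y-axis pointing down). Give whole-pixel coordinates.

In pixels the canvas is 6.6 × 240 = 1584 wide and 7.2 × 240 = 1728 tall.
The bottom-right point is two-thirds across and two-thirds down:
x = 2 × 1584/3 ≈ 1056; y = 2 × 1728/3 ≈ 1152.

(1056, 1152)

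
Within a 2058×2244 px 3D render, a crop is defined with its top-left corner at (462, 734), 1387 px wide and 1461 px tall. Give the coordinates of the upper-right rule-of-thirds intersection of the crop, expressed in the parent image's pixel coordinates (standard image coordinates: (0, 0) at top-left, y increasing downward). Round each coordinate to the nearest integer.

One third of the crop width 1387 is 462.33 px.
One third of the crop height 1461 is 487.00 px.
The upper-right point is two-thirds across and one-third down within the crop:
x = 462 + 2 × 462.33 ≈ 1387; y = 734 + 1 × 487.00 ≈ 1221.

x = 1387 px, y = 1221 px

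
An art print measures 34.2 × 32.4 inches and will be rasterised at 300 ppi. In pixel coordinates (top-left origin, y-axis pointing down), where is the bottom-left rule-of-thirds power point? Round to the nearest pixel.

x = 3420 px, y = 6480 px

In pixels the canvas is 34.2 × 300 = 10260 wide and 32.4 × 300 = 9720 tall.
The bottom-left point is one-third across and two-thirds down:
x = 1 × 10260/3 ≈ 3420; y = 2 × 9720/3 ≈ 6480.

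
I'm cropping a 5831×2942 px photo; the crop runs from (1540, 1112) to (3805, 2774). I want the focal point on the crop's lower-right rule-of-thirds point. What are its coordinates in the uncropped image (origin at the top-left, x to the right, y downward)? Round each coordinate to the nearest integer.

x = 3050 px, y = 2220 px

Crop width = 3805 − 1540 = 2265 px; one third is 755.00 px.
Crop height = 2774 − 1112 = 1662 px; one third is 554.00 px.
The lower-right point is two-thirds across and two-thirds down within the crop:
x = 1540 + 2 × 755.00 ≈ 3050; y = 1112 + 2 × 554.00 ≈ 2220.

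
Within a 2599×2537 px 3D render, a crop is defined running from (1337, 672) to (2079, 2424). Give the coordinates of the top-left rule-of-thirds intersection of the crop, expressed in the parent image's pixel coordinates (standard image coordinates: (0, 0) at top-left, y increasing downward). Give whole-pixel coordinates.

x = 1584 px, y = 1256 px

Crop width = 2079 − 1337 = 742 px; one third is 247.33 px.
Crop height = 2424 − 672 = 1752 px; one third is 584.00 px.
The top-left point is one-third across and one-third down within the crop:
x = 1337 + 1 × 247.33 ≈ 1584; y = 672 + 1 × 584.00 ≈ 1256.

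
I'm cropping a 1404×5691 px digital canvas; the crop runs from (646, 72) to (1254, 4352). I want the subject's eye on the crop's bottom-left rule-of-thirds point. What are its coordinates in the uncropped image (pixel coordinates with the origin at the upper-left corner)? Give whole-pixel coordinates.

x = 849 px, y = 2925 px

Crop width = 1254 − 646 = 608 px; one third is 202.67 px.
Crop height = 4352 − 72 = 4280 px; one third is 1426.67 px.
The bottom-left point is one-third across and two-thirds down within the crop:
x = 646 + 1 × 202.67 ≈ 849; y = 72 + 2 × 1426.67 ≈ 2925.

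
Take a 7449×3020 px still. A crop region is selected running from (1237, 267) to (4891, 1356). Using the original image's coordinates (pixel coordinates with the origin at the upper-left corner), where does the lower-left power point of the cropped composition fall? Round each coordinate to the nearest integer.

x = 2455 px, y = 993 px

Crop width = 4891 − 1237 = 3654 px; one third is 1218.00 px.
Crop height = 1356 − 267 = 1089 px; one third is 363.00 px.
The lower-left point is one-third across and two-thirds down within the crop:
x = 1237 + 1 × 1218.00 ≈ 2455; y = 267 + 2 × 363.00 ≈ 993.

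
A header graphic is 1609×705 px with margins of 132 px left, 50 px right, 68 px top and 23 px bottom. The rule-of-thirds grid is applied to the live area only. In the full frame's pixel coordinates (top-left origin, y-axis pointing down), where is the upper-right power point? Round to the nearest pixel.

Content width = 1609 − 132 − 50 = 1427 px; content height = 705 − 68 − 23 = 614 px.
Upper-right is two-thirds across and one-third down within the live area.
x = 132 + 2 × 1427/3 = 132 + 951.33 ≈ 1083
y = 68 + 1 × 614/3 = 68 + 204.67 ≈ 273

(1083, 273)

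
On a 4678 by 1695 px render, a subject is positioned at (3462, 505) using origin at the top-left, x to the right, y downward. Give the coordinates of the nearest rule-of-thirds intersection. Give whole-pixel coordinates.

Third lines: x ∈ {1559, 3119}, y ∈ {565, 1130}.
3462 is closer to x = 3119; 505 is closer to y = 565.
So the nearest intersection is the upper-right power point.

x = 3119 px, y = 565 px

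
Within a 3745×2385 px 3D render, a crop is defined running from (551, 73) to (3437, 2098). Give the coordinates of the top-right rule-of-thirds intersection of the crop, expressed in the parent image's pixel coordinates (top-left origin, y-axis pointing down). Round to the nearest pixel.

(2475, 748)

Crop width = 3437 − 551 = 2886 px; one third is 962.00 px.
Crop height = 2098 − 73 = 2025 px; one third is 675.00 px.
The top-right point is two-thirds across and one-third down within the crop:
x = 551 + 2 × 962.00 ≈ 2475; y = 73 + 1 × 675.00 ≈ 748.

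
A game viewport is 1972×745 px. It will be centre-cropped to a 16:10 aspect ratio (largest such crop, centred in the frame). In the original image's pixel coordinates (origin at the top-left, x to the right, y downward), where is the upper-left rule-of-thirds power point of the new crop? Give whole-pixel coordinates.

x = 787 px, y = 248 px

1972/745 > 16/10, so the 16:10 crop keeps the full height 745 and trims width to 745 × 16/10 = 1192.00 px.
Left offset = (1972 − 1192.00)/2 = 390.00 px; top offset = 0.
Upper-left is one-third across and one-third down within the crop:
x = 390.00 + 1 × 1192.00/3 ≈ 787; y = 0.00 + 1 × 745.00/3 ≈ 248.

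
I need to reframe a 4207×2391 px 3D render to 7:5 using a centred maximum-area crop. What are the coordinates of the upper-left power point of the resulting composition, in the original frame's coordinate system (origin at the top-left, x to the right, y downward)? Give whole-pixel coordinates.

4207/2391 > 7/5, so the 7:5 crop keeps the full height 2391 and trims width to 2391 × 7/5 = 3347.40 px.
Left offset = (4207 − 3347.40)/2 = 429.80 px; top offset = 0.
Upper-left is one-third across and one-third down within the crop:
x = 429.80 + 1 × 3347.40/3 ≈ 1546; y = 0.00 + 1 × 2391.00/3 ≈ 797.

x = 1546 px, y = 797 px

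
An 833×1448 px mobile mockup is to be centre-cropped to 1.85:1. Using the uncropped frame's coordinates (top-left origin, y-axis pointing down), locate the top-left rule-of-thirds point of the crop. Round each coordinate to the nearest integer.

(278, 649)

833/1448 < 1.85/1, so the 1.85:1 crop keeps the full width 833 and trims height to 833 × 1/1.85 = 450.27 px.
Top offset = (1448 − 450.27)/2 = 498.86 px; left offset = 0.
Top-left is one-third across and one-third down within the crop:
x = 0.00 + 1 × 833.00/3 ≈ 278; y = 498.86 + 1 × 450.27/3 ≈ 649.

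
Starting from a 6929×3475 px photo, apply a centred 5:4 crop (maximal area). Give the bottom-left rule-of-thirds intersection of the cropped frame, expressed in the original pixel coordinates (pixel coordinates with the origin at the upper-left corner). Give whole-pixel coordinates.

6929/3475 > 5/4, so the 5:4 crop keeps the full height 3475 and trims width to 3475 × 5/4 = 4343.75 px.
Left offset = (6929 − 4343.75)/2 = 1292.62 px; top offset = 0.
Bottom-left is one-third across and two-thirds down within the crop:
x = 1292.62 + 1 × 4343.75/3 ≈ 2741; y = 0.00 + 2 × 3475.00/3 ≈ 2317.

(2741, 2317)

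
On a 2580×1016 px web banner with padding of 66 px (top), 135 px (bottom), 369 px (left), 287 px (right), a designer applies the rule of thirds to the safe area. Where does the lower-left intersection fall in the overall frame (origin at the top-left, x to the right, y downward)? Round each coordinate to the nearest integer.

Content width = 2580 − 369 − 287 = 1924 px; content height = 1016 − 66 − 135 = 815 px.
Lower-left is one-third across and two-thirds down within the safe area.
x = 369 + 1 × 1924/3 = 369 + 641.33 ≈ 1010
y = 66 + 2 × 815/3 = 66 + 543.33 ≈ 609

(1010, 609)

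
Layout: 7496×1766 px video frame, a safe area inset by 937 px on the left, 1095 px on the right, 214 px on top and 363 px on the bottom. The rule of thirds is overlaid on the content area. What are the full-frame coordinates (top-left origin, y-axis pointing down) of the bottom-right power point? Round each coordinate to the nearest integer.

Content width = 7496 − 937 − 1095 = 5464 px; content height = 1766 − 214 − 363 = 1189 px.
Bottom-right is two-thirds across and two-thirds down within the content area.
x = 937 + 2 × 5464/3 = 937 + 3642.67 ≈ 4580
y = 214 + 2 × 1189/3 = 214 + 792.67 ≈ 1007

(4580, 1007)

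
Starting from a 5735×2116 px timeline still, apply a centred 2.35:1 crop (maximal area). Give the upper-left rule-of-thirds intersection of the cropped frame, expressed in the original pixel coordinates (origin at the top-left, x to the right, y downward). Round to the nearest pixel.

5735/2116 > 2.35/1, so the 2.35:1 crop keeps the full height 2116 and trims width to 2116 × 2.35/1 = 4972.60 px.
Left offset = (5735 − 4972.60)/2 = 381.20 px; top offset = 0.
Upper-left is one-third across and one-third down within the crop:
x = 381.20 + 1 × 4972.60/3 ≈ 2039; y = 0.00 + 1 × 2116.00/3 ≈ 705.

(2039, 705)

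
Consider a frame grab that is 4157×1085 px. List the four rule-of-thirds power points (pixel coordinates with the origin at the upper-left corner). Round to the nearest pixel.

(1386, 362), (2771, 362), (1386, 723), (2771, 723)

One third of 4157 is 1385.67; one third of 1085 is 361.67.
Vertical third lines at x = 1386 and x = 2771; horizontal third lines at y = 362 and y = 723.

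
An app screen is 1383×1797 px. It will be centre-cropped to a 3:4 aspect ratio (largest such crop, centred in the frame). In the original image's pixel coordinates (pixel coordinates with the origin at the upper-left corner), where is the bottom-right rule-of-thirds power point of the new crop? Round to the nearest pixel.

1383/1797 > 3/4, so the 3:4 crop keeps the full height 1797 and trims width to 1797 × 3/4 = 1347.75 px.
Left offset = (1383 − 1347.75)/2 = 17.62 px; top offset = 0.
Bottom-right is two-thirds across and two-thirds down within the crop:
x = 17.62 + 2 × 1347.75/3 ≈ 916; y = 0.00 + 2 × 1797.00/3 ≈ 1198.

x = 916 px, y = 1198 px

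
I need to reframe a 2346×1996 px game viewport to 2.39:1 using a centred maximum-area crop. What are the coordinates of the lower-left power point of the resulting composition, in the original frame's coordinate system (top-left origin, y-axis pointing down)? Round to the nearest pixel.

(782, 1162)

2346/1996 < 2.39/1, so the 2.39:1 crop keeps the full width 2346 and trims height to 2346 × 1/2.39 = 981.59 px.
Top offset = (1996 − 981.59)/2 = 507.21 px; left offset = 0.
Lower-left is one-third across and two-thirds down within the crop:
x = 0.00 + 1 × 2346.00/3 ≈ 782; y = 507.21 + 2 × 981.59/3 ≈ 1162.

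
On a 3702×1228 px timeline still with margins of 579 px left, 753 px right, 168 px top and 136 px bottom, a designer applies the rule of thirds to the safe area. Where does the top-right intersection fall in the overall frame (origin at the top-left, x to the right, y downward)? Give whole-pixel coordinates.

Content width = 3702 − 579 − 753 = 2370 px; content height = 1228 − 168 − 136 = 924 px.
Top-right is two-thirds across and one-third down within the safe area.
x = 579 + 2 × 2370/3 = 579 + 1580.00 ≈ 2159
y = 168 + 1 × 924/3 = 168 + 308.00 ≈ 476

(2159, 476)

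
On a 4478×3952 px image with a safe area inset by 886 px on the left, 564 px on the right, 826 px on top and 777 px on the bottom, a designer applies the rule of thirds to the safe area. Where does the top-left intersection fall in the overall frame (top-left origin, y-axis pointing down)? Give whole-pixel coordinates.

Content width = 4478 − 886 − 564 = 3028 px; content height = 3952 − 826 − 777 = 2349 px.
Top-left is one-third across and one-third down within the safe area.
x = 886 + 1 × 3028/3 = 886 + 1009.33 ≈ 1895
y = 826 + 1 × 2349/3 = 826 + 783.00 ≈ 1609

(1895, 1609)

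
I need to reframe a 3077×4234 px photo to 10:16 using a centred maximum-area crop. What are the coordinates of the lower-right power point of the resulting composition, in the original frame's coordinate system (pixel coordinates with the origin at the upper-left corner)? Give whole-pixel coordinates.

3077/4234 > 10/16, so the 10:16 crop keeps the full height 4234 and trims width to 4234 × 10/16 = 2646.25 px.
Left offset = (3077 − 2646.25)/2 = 215.38 px; top offset = 0.
Lower-right is two-thirds across and two-thirds down within the crop:
x = 215.38 + 2 × 2646.25/3 ≈ 1980; y = 0.00 + 2 × 4234.00/3 ≈ 2823.

x = 1980 px, y = 2823 px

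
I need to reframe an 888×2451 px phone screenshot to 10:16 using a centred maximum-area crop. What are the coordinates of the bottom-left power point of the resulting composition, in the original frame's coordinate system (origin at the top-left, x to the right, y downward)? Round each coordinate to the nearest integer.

888/2451 < 10/16, so the 10:16 crop keeps the full width 888 and trims height to 888 × 16/10 = 1420.80 px.
Top offset = (2451 − 1420.80)/2 = 515.10 px; left offset = 0.
Bottom-left is one-third across and two-thirds down within the crop:
x = 0.00 + 1 × 888.00/3 ≈ 296; y = 515.10 + 2 × 1420.80/3 ≈ 1462.

x = 296 px, y = 1462 px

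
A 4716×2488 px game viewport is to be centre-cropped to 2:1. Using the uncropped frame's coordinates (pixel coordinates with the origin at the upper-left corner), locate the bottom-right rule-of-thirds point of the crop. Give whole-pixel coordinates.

4716/2488 < 2/1, so the 2:1 crop keeps the full width 4716 and trims height to 4716 × 1/2 = 2358.00 px.
Top offset = (2488 − 2358.00)/2 = 65.00 px; left offset = 0.
Bottom-right is two-thirds across and two-thirds down within the crop:
x = 0.00 + 2 × 4716.00/3 ≈ 3144; y = 65.00 + 2 × 2358.00/3 ≈ 1637.

(3144, 1637)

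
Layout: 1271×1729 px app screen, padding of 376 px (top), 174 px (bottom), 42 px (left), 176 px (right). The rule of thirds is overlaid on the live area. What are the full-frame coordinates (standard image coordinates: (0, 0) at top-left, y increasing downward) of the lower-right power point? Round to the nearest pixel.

Content width = 1271 − 42 − 176 = 1053 px; content height = 1729 − 376 − 174 = 1179 px.
Lower-right is two-thirds across and two-thirds down within the live area.
x = 42 + 2 × 1053/3 = 42 + 702.00 ≈ 744
y = 376 + 2 × 1179/3 = 376 + 786.00 ≈ 1162

(744, 1162)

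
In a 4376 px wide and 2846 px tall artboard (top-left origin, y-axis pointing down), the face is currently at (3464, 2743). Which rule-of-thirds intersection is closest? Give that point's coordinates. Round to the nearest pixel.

x = 2917 px, y = 1897 px

Third lines: x ∈ {1459, 2917}, y ∈ {949, 1897}.
3464 is closer to x = 2917; 2743 is closer to y = 1897.
So the nearest intersection is the lower-right power point.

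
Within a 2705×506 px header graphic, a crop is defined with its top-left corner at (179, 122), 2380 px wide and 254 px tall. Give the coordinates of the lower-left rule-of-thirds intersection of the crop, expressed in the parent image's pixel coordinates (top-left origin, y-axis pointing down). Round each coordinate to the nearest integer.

x = 972 px, y = 291 px

One third of the crop width 2380 is 793.33 px.
One third of the crop height 254 is 84.67 px.
The lower-left point is one-third across and two-thirds down within the crop:
x = 179 + 1 × 793.33 ≈ 972; y = 122 + 2 × 84.67 ≈ 291.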